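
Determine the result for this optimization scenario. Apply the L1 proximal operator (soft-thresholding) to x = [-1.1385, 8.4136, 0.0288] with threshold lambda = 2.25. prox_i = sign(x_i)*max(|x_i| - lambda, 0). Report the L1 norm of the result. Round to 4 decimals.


Soft-thresholding with lambda = 2.25:
prox(-1.1385) = sign(-1.1385)*max(|-1.1385| - 2.25, 0) = 0.0
prox(8.4136) = sign(8.4136)*max(|8.4136| - 2.25, 0) = 6.1636
prox(0.0288) = sign(0.0288)*max(|0.0288| - 2.25, 0) = 0.0
prox(x) = [0.0, 6.1636, 0.0]
||prox(x)||_1 = 0.0 + 6.1636 + 0.0 = 6.1636


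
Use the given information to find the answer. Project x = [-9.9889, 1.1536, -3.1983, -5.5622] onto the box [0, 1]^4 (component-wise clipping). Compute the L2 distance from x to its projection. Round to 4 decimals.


Project each component onto [0, 1].
clip(-9.9889) = 0.0, clip(1.1536) = 1.0, clip(-3.1983) = 0.0, clip(-5.5622) = 0.0
Projection = [0.0, 1.0, 0.0, 0.0]
Squared diffs: [99.7781, 0.0236, 10.2291, 30.9381]
Distance = sqrt(140.9689) = 11.873


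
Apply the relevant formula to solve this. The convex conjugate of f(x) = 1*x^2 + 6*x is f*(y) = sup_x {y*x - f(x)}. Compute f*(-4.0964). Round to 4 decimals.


f*(y) = sup_x {y*x - a*x^2 - b*x} = sup_x {(y-b)*x - a*x^2}
FOC: (y - b) - 2a*x = 0 => x* = (y - b)/(2a)
x* = (-4.0964 - 6)/(2*1) = -5.0482
f*(-4.0964) = (y-b)^2/(4a) = (-4.0964 - 6)^2/(4*1)
= 101.9373/4 = 25.4843


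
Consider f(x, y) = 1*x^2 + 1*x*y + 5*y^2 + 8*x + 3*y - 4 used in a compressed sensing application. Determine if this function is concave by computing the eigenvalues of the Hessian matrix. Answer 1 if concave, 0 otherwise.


The Hessian of f(x,y) = 1*x^2 + 1*x*y + 5*y^2 + 8*x + 3*y - 4 is:
H = [[2, 1], [1, 10]]
Trace = 2 + 10 = 12
Determinant = 2*10 - (1)^2 = 19
Discriminant = (12)^2 - 4*19 = 68.0
Eigenvalues: lambda_1 = 1.8769, lambda_2 = 10.1231
The function is not concave.

0


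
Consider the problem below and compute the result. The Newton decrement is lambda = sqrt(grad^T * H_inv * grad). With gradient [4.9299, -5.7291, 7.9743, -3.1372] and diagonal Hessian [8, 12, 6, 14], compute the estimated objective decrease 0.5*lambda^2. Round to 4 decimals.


Step 1: H is diagonal, so H^(-1) * g = [0.6162, -0.4774, 1.3291, -0.2241].
Step 2: g^T H^(-1) g = sum_i g_i^2 / H_ii
  = (4.9299)^2/8 + (-5.7291)^2/12 + (7.9743)^2/6 + (-3.1372)^2/14
  = 3.038 + 2.7352 + 10.5982 + 0.703 = 17.0744
Step 3: Objective decrease = 0.5 * g^T H^(-1) g = 8.5372


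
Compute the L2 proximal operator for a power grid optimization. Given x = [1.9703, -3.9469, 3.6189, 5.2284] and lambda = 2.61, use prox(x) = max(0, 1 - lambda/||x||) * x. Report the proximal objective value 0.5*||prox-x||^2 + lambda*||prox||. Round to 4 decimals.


Step 1: Compute ||x||.
||x|| = 7.739
Step 2: Compute scaling factor.
scale = max(0, 1 - 2.61/7.739) = 0.6627
Step 3: prox(x) = [1.3058, -2.6158, 2.3984, 3.4651]
||prox(x)|| = 5.129
Step 4: Proximal objective.
0.5*||prox-x||^2 = 3.4061
lambda*||prox|| = 13.3867
Total = 16.7928


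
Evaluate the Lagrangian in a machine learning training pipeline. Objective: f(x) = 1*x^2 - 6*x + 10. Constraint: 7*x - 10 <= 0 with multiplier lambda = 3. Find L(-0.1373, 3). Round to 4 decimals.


Step 1: Evaluate f(x).
f(-0.1373) = 1*(-0.1373)^2 - 6*(-0.1373) + 10 = 10.8427
Step 2: Evaluate g(x).
g(-0.1373) = 7*-0.1373 - 10 = -10.9611
Step 3: Compute Lagrangian.
L = 10.8427 + 3*-10.9611 = -22.0406


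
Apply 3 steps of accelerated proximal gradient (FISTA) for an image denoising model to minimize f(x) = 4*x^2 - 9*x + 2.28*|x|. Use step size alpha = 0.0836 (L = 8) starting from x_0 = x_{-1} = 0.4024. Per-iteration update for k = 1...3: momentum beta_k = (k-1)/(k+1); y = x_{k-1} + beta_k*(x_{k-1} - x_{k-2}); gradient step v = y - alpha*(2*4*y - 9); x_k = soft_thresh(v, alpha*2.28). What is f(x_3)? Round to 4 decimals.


FISTA on f(x) = 4*x^2 - 9*x + 2.28*|x|
L = 8, alpha = 0.0836
Iteration 1: beta = 0.0, y = 0.4024 + 0.0*(0.4024 - 0.4024) = 0.4024
  grad(y) = -5.7808, v = y - alpha*grad = 0.8857
  prox(v) = soft_thresh(0.8857, 0.1906) = 0.6951
Iteration 2: beta = 0.3333, y = 0.6951 + 0.3333*(0.6951 - 0.4024) = 0.7926
  grad(y) = -2.659, v = y - alpha*grad = 1.0149
  prox(v) = soft_thresh(1.0149, 0.1906) = 0.8243
Iteration 3: beta = 0.5, y = 0.8243 + 0.5*(0.8243 - 0.6951) = 0.8889
  grad(y) = -1.8886, v = y - alpha*grad = 1.0468
  prox(v) = soft_thresh(1.0468, 0.1906) = 0.8562
f(x_3) = 4*0.8562^2 - 9*0.8562 + 2.28*|0.8562| = -2.8213


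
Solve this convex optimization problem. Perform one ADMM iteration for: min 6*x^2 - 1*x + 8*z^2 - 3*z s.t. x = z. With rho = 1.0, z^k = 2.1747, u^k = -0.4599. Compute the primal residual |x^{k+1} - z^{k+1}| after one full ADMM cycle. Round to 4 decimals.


ADMM iteration with rho = 1.0, z^k = 2.1747, u^k = -0.4599
Step 1: x-update.
Minimize 6*x^2 - 1*x + (1.0/2)*(x - 2.1747 - 0.4599)^2
FOC: (2*6 + 1.0)*x = 1 + 1.0*(2.1747 + 0.4599)
x^{k+1} = 0.2796
Step 2: z-update.
Minimize 8*z^2 - 3*z + (1.0/2)*(0.2796 - z - 0.4599)^2
FOC: (2*8 + 1.0)*z = 3 + 1.0*(0.2796 - 0.4599)
z^{k+1} = 0.1659
Step 3: u-update.
u^{k+1} = -0.4599 + 0.2796 - 0.1659 = -0.3462
Step 4: Primal residual = |0.2796 - 0.1659| = 0.1137


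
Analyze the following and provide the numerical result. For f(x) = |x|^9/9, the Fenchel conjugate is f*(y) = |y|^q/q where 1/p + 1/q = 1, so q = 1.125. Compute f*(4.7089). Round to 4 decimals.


The conjugate exponent q satisfies 1/p + 1/q = 1.
p = 9, so q = 9/(9 - 1) = 1.125
|y|^q = 4.7089^1.125 = 5.7152
f*(4.7089) = 5.7152 / 1.125 = 5.0802


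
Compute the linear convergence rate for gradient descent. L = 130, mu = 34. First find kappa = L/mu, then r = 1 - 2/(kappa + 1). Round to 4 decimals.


Step 1: Compute the condition number.
kappa = L/mu = 130/34 = 3.8235
Step 2: Compute the convergence rate.
r = 1 - 2/(kappa + 1) = 1 - 2*mu/(L + mu) = (L - mu)/(L + mu) = 96/164 = 0.5854


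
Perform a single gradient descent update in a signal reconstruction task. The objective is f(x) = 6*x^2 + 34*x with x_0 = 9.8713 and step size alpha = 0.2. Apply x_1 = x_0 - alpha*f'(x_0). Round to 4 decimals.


We compute the gradient at x_0 and apply the update.
f'(x) = 12*x + 34
f'(9.8713) = 12*9.8713 + 34 = 152.4556
x_1 = 9.8713 - 0.2*152.4556 = -20.6198


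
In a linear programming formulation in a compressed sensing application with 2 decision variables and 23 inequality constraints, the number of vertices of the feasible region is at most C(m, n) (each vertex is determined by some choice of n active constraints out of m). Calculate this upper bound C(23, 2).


Each vertex corresponds to some choice of n active constraints out of m, so the number of vertices is at most C(m, n) = m! / (n!(m-n)!).
m = 23, n = 2
Numerator: 23 * 22
Denominator: 2! = 2
C(23, 2) = 253


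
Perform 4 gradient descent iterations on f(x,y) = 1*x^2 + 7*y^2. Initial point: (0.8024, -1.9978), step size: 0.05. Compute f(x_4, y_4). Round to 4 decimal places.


Gradient descent on f(x,y) = 1*x^2 + 7*y^2.
Starting point: (0.8024, -1.9978), alpha = 0.05
Step 1: grad_x = 2*1*0.8024 = 1.6048, grad_y = 2*7*-1.9978 = -27.9692
  x_1 = 0.8024 - 0.05*1.6048 = 0.7222
  y_1 = -1.9978 - 0.05*-27.9692 = -0.5993
Step 2: grad_x = 2*1*0.7222 = 1.4443, grad_y = 2*7*-0.5993 = -8.3908
  x_2 = 0.7222 - 0.05*1.4443 = 0.6499
  y_2 = -0.5993 - 0.05*-8.3908 = -0.1798
Step 3: grad_x = 2*1*0.6499 = 1.2999, grad_y = 2*7*-0.1798 = -2.5172
  x_3 = 0.6499 - 0.05*1.2999 = 0.5849
  y_3 = -0.1798 - 0.05*-2.5172 = -0.0539
Step 4: grad_x = 2*1*0.5849 = 1.1699, grad_y = 2*7*-0.0539 = -0.7552
  x_4 = 0.5849 - 0.05*1.1699 = 0.5265
  y_4 = -0.0539 - 0.05*-0.7552 = -0.0162
f(0.5265, -0.0162) = 1*0.5265^2 + 7*(-0.0162)^2 = 0.279


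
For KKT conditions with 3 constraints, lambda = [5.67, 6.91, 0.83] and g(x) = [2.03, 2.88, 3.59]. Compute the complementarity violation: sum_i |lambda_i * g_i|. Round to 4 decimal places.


KKT complementary slackness check:
lambda_1 * g_1 = 5.67 * 2.03 = 11.5101
lambda_2 * g_2 = 6.91 * 2.88 = 19.9008
lambda_3 * g_3 = 0.83 * 3.59 = 2.9797
Total violation = 11.5101 + 19.9008 + 2.9797 = 34.3906


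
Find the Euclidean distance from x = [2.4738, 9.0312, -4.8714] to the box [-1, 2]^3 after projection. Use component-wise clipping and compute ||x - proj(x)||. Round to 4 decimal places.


Project each component onto [-1, 2].
clip(2.4738) = 2.0, clip(9.0312) = 2.0, clip(-4.8714) = -1.0
Projection = [2.0, 2.0, -1.0]
Squared diffs: [0.2245, 49.4378, 14.9877]
Distance = sqrt(64.65) = 8.0405


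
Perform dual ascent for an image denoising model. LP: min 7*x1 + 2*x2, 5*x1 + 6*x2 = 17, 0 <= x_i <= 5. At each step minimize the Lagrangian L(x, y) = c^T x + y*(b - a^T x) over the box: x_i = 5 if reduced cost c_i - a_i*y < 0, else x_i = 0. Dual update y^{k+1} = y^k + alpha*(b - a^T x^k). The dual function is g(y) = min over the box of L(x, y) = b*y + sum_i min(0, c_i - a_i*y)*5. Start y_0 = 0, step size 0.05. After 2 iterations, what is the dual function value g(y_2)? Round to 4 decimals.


Dual ascent for LP: min 7*x1 + 2*x2, 5*x1 + 6*x2 = 17, 0 <= x_i <= 5
Step 1: y^k = 0.0, reduced costs: (7.0, 2.0)
  x^k = (0.0, 0.0), subgradient = b - a^T x = 17.0
  y^{k+1} = 0.0 + 0.05*17.0 = 0.85
Step 2: y^k = 0.85, reduced costs: (2.75, -3.1)
  x^k = (0.0, 5.0), subgradient = b - a^T x = -13.0
  y^{k+1} = 0.85 + 0.05*-13.0 = 0.2
Dual objective at y_2 = 0.2: reduced costs (6.0, 0.8), box minimizer x = (0.0, 0.0)
g(y_2) = b*y + (c1 - a1*y)*x1 + (c2 - a2*y)*x2 = 17*0.2 + 6.0*0.0 + 0.8*0.0 = 3.4 + 0.0 + 0.0 = 3.4


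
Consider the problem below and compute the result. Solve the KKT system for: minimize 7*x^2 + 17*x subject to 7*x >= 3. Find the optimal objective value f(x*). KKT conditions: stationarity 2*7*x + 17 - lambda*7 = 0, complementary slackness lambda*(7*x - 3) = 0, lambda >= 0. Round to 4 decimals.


Step 1: Try lambda = 0 (constraint inactive).
x_unc = -17/(2*7) = -1.2143
Check: 7*-1.2143 = -8.5001 < 3 -- violated!
Step 2: Constraint must be active: 7*x = 3
x* = 3/7 = 0.4286 (rounded; the exact value 3/7 is used below)
lambda = (2*7*(3/7) + 17)/7 = 3.2857
Step 3: Compute optimal value.
f(x*) = 7*(3/7)^2 + 17*(3/7) = 8.5714


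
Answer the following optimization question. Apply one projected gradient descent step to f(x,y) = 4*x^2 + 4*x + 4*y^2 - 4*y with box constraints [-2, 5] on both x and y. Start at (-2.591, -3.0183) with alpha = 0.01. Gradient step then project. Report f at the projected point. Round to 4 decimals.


Step 1: Compute gradient at (-2.591, -3.0183).
grad_x = 2*4*-2.591 + 4 = -16.728
grad_y = 2*4*-3.0183 - 4 = -28.1464
Step 2: Gradient step.
x_raw = -2.591 - 0.01*-16.728 = -2.4237
y_raw = -3.0183 - 0.01*-28.1464 = -2.7368
Step 3: Project onto [-2, 5].
x_proj = clip(-2.4237) = -2.0
y_proj = clip(-2.7368) = -2.0
Step 4: Evaluate f.
f(-2.0, -2.0) = 32.0


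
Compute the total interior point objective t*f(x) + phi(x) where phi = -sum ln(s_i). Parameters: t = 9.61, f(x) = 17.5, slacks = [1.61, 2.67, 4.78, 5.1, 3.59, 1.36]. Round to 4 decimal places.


Step 1: Compute log-barrier.
ln values: [0.4762, 0.9821, 1.5644, 1.6292, 1.2782, 0.3075]
phi = -(0.4762 + 0.9821 + 1.5644 + 1.6292 + 1.2782 + 0.3075) = -6.2376
Step 2: Compute augmented objective.
t*f(x) = 9.61*17.5 = 168.175
Total = 168.175 - 6.2376 = 161.9374


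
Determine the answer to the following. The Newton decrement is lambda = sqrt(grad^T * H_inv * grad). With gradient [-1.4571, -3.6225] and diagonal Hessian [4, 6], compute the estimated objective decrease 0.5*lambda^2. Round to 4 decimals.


Step 1: H is diagonal, so H^(-1) * g = [-0.3643, -0.6038].
Step 2: g^T H^(-1) g = sum_i g_i^2 / H_ii
  = (-1.4571)^2/4 + (-3.6225)^2/6
  = 0.5308 + 2.1871 = 2.7179
Step 3: Objective decrease = 0.5 * g^T H^(-1) g = 1.3589


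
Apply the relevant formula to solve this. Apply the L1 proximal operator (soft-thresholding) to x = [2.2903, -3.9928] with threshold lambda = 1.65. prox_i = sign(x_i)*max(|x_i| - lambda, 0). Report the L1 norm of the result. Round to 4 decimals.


Soft-thresholding with lambda = 1.65:
prox(2.2903) = sign(2.2903)*max(|2.2903| - 1.65, 0) = 0.6403
prox(-3.9928) = sign(-3.9928)*max(|-3.9928| - 1.65, 0) = -2.3428
prox(x) = [0.6403, -2.3428]
||prox(x)||_1 = 0.6403 + 2.3428 = 2.9831


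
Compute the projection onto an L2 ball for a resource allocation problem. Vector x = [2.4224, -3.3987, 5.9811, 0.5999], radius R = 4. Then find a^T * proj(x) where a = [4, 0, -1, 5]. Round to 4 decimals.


Step 1: Compute ||x|| (intermediates to 6 decimals).
||x|| = sqrt(2.4224^2 + (-3.3987)^2 + 5.9811^2 + 0.5999^2) = 7.317966
Step 2: Project.
Since ||x|| > R, scale = R/||x|| = 4/7.317966 = 0.5466, proj(x) = scale * x
proj(x) = [1.324084, -1.857729, 3.269269, 0.327905]
Step 3: Dot product.
a^T * proj(x) = 4*1.324084 + 0*(-1.857729) - 1*3.269269 + 5*0.327905 = 3.6666


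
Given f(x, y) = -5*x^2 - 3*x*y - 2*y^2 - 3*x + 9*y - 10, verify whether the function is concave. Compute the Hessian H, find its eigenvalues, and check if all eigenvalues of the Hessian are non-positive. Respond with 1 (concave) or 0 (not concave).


The Hessian of f(x,y) = -5*x^2 - 3*x*y - 2*y^2 - 3*x + 9*y - 10 is:
H = [[-10, -3], [-3, -4]]
Trace = -10 - 4 = -14
Determinant = -10*-4 - (-3)^2 = 31
Discriminant = (-14)^2 - 4*31 = 72.0
Eigenvalues: lambda_1 = -11.2426, lambda_2 = -2.7574
The function is concave.

1


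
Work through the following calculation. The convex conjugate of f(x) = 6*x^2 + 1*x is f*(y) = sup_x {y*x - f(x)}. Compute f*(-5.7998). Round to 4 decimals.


f*(y) = sup_x {y*x - a*x^2 - b*x} = sup_x {(y-b)*x - a*x^2}
FOC: (y - b) - 2a*x = 0 => x* = (y - b)/(2a)
x* = (-5.7998 - 1)/(2*6) = -0.5667
f*(-5.7998) = (y-b)^2/(4a) = (-5.7998 - 1)^2/(4*6)
= 46.2373/24 = 1.9266


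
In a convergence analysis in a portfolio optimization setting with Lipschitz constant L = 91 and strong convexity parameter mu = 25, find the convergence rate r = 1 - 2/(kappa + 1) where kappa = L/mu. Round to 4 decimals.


Step 1: Compute the condition number.
kappa = L/mu = 91/25 = 3.64
Step 2: Compute the convergence rate.
r = 1 - 2/(kappa + 1) = 1 - 2*mu/(L + mu) = (L - mu)/(L + mu) = 66/116 = 0.569


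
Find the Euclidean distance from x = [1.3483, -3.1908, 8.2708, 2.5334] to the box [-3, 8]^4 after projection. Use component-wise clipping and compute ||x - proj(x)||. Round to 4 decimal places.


Project each component onto [-3, 8].
clip(1.3483) = 1.3483, clip(-3.1908) = -3.0, clip(8.2708) = 8.0, clip(2.5334) = 2.5334
Projection = [1.3483, -3.0, 8.0, 2.5334]
Squared diffs: [0.0, 0.0364, 0.0733, 0.0]
Distance = sqrt(0.1097) = 0.3313


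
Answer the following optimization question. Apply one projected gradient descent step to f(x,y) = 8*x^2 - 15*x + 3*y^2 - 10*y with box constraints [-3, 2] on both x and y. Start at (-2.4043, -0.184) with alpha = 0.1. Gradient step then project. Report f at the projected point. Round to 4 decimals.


Step 1: Compute gradient at (-2.4043, -0.184).
grad_x = 2*8*-2.4043 - 15 = -53.4688
grad_y = 2*3*-0.184 - 10 = -11.104
Step 2: Gradient step.
x_raw = -2.4043 - 0.1*-53.4688 = 2.9426
y_raw = -0.184 - 0.1*-11.104 = 0.9264
Step 3: Project onto [-3, 2].
x_proj = clip(2.9426) = 2.0
y_proj = clip(0.9264) = 0.9264
Step 4: Evaluate f.
f(2.0, 0.9264) = -4.6893


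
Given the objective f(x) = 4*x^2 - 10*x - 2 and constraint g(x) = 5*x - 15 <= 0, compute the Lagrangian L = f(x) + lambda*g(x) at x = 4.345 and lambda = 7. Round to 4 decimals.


Step 1: Evaluate f(x).
f(4.345) = 4*4.345^2 - 10*4.345 - 2 = 30.0661
Step 2: Evaluate g(x).
g(4.345) = 5*4.345 - 15 = 6.725
Step 3: Compute Lagrangian.
L = 30.0661 + 7*6.725 = 77.1411


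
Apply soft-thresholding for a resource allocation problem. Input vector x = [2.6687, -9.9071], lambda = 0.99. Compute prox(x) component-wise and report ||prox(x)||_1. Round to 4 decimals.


Soft-thresholding with lambda = 0.99:
prox(2.6687) = sign(2.6687)*max(|2.6687| - 0.99, 0) = 1.6787
prox(-9.9071) = sign(-9.9071)*max(|-9.9071| - 0.99, 0) = -8.9171
prox(x) = [1.6787, -8.9171]
||prox(x)||_1 = 1.6787 + 8.9171 = 10.5958


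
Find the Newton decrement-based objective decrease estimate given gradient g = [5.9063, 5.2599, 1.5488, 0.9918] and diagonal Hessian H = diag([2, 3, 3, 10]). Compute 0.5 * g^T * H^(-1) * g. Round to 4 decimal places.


Step 1: H is diagonal, so H^(-1) * g = [2.9532, 1.7533, 0.5163, 0.0992].
Step 2: g^T H^(-1) g = sum_i g_i^2 / H_ii
  = (5.9063)^2/2 + (5.2599)^2/3 + (1.5488)^2/3 + (0.9918)^2/10
  = 17.4422 + 9.2222 + 0.7996 + 0.0984 = 27.5623
Step 3: Objective decrease = 0.5 * g^T H^(-1) g = 13.7812


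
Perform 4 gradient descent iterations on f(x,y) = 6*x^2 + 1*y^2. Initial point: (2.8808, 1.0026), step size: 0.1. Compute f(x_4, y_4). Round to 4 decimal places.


Gradient descent on f(x,y) = 6*x^2 + 1*y^2.
Starting point: (2.8808, 1.0026), alpha = 0.1
Step 1: grad_x = 2*6*2.8808 = 34.5696, grad_y = 2*1*1.0026 = 2.0052
  x_1 = 2.8808 - 0.1*34.5696 = -0.5762
  y_1 = 1.0026 - 0.1*2.0052 = 0.8021
Step 2: grad_x = 2*6*-0.5762 = -6.9139, grad_y = 2*1*0.8021 = 1.6042
  x_2 = -0.5762 - 0.1*-6.9139 = 0.1152
  y_2 = 0.8021 - 0.1*1.6042 = 0.6417
Step 3: grad_x = 2*6*0.1152 = 1.3828, grad_y = 2*1*0.6417 = 1.2833
  x_3 = 0.1152 - 0.1*1.3828 = -0.023
  y_3 = 0.6417 - 0.1*1.2833 = 0.5133
Step 4: grad_x = 2*6*-0.023 = -0.2766, grad_y = 2*1*0.5133 = 1.0267
  x_4 = -0.023 - 0.1*-0.2766 = 0.0046
  y_4 = 0.5133 - 0.1*1.0267 = 0.4107
f(0.0046, 0.4107) = 6*0.0046^2 + 1*0.4107^2 = 0.1688


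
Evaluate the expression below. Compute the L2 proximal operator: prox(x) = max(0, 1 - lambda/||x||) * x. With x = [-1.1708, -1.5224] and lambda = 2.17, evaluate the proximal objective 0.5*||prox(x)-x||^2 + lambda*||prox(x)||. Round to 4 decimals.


Step 1: Compute ||x||.
||x|| = 1.9205
Step 2: Compute scaling factor.
scale = max(0, 1 - 2.17/1.9205) = 0.0
Step 3: prox(x) = [-0.0, -0.0]
||prox(x)|| = 0.0
Step 4: Proximal objective.
0.5*||prox-x||^2 = 1.8442
lambda*||prox|| = 0.0
Total = 1.8442


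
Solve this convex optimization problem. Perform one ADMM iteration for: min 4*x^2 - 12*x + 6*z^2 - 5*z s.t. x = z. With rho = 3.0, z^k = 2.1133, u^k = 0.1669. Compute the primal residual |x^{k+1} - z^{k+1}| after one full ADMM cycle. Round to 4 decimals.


ADMM iteration with rho = 3.0, z^k = 2.1133, u^k = 0.1669
Step 1: x-update.
Minimize 4*x^2 - 12*x + (3.0/2)*(x - 2.1133 + 0.1669)^2
FOC: (2*4 + 3.0)*x = 12 + 3.0*(2.1133 - 0.1669)
x^{k+1} = 1.6217
Step 2: z-update.
Minimize 6*z^2 - 5*z + (3.0/2)*(1.6217 - z + 0.1669)^2
FOC: (2*6 + 3.0)*z = 5 + 3.0*(1.6217 + 0.1669)
z^{k+1} = 0.6911
Step 3: u-update.
u^{k+1} = 0.1669 + 1.6217 - 0.6911 = 1.0976
Step 4: Primal residual = |1.6217 - 0.6911| = 0.9307


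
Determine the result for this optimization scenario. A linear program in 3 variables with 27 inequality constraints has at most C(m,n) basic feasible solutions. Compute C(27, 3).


Each vertex corresponds to some choice of n active constraints out of m, so the number of vertices is at most C(m, n) = m! / (n!(m-n)!).
m = 27, n = 3
Numerator: 27 * 26 * 25
Denominator: 3! = 6
C(27, 3) = 2925


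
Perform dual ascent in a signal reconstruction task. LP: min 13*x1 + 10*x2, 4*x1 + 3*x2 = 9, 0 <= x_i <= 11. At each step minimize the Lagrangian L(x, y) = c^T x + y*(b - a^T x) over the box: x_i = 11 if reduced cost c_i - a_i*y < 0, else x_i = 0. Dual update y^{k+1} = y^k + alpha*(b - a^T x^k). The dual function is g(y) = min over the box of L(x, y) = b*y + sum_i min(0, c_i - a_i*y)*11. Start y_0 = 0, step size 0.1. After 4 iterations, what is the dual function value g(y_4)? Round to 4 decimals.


Dual ascent for LP: min 13*x1 + 10*x2, 4*x1 + 3*x2 = 9, 0 <= x_i <= 11
Step 1: y^k = 0.0, reduced costs: (13.0, 10.0)
  x^k = (0.0, 0.0), subgradient = b - a^T x = 9.0
  y^{k+1} = 0.0 + 0.1*9.0 = 0.9
Step 2: y^k = 0.9, reduced costs: (9.4, 7.3)
  x^k = (0.0, 0.0), subgradient = b - a^T x = 9.0
  y^{k+1} = 0.9 + 0.1*9.0 = 1.8
Step 3: y^k = 1.8, reduced costs: (5.8, 4.6)
  x^k = (0.0, 0.0), subgradient = b - a^T x = 9.0
  y^{k+1} = 1.8 + 0.1*9.0 = 2.7
Step 4: y^k = 2.7, reduced costs: (2.2, 1.9)
  x^k = (0.0, 0.0), subgradient = b - a^T x = 9.0
  y^{k+1} = 2.7 + 0.1*9.0 = 3.6
Dual objective at y_4 = 3.6: reduced costs (-1.4, -0.8), box minimizer x = (11.0, 11.0)
g(y_4) = b*y + (c1 - a1*y)*x1 + (c2 - a2*y)*x2 = 9*3.6 + (-1.4)*11.0 + (-0.8)*11.0 = 32.4 - 15.4 - 8.8 = 8.2


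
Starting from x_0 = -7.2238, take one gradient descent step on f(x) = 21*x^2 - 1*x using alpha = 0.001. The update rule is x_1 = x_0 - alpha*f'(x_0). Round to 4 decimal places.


We compute the gradient at x_0 and apply the update.
f'(x) = 42*x - 1
f'(-7.2238) = 42*-7.2238 - 1 = -304.3996
x_1 = -7.2238 - 0.001*-304.3996 = -6.9194


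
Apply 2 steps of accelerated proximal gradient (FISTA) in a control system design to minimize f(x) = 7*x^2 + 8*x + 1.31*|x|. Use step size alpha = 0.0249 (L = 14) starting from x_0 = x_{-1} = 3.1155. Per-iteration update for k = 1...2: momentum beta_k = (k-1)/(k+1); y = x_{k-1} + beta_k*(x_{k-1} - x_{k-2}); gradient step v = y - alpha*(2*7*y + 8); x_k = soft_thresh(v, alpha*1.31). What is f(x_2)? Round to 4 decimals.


FISTA on f(x) = 7*x^2 + 8*x + 1.31*|x|
L = 14, alpha = 0.0249
Iteration 1: beta = 0.0, y = 3.1155 + 0.0*(3.1155 - 3.1155) = 3.1155
  grad(y) = 51.617, v = y - alpha*grad = 1.8302
  prox(v) = soft_thresh(1.8302, 0.0326) = 1.7976
Iteration 2: beta = 0.3333, y = 1.7976 + 0.3333*(1.7976 - 3.1155) = 1.3583
  grad(y) = 27.0165, v = y - alpha*grad = 0.6856
  prox(v) = soft_thresh(0.6856, 0.0326) = 0.653
f(x_2) = 7*0.653^2 + 8*0.653 + 1.31*|0.653| = 9.0642


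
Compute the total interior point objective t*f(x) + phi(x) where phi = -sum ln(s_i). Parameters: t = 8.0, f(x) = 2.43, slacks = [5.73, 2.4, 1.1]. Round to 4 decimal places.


Step 1: Compute log-barrier.
ln values: [1.7457, 0.8755, 0.0953]
phi = -(1.7457 + 0.8755 + 0.0953) = -2.7165
Step 2: Compute augmented objective.
t*f(x) = 8.0*2.43 = 19.44
Total = 19.44 - 2.7165 = 16.7235


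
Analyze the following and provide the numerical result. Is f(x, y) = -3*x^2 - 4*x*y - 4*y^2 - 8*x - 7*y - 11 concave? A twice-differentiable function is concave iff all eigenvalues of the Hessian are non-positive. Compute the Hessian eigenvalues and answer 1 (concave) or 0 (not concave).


The Hessian of f(x,y) = -3*x^2 - 4*x*y - 4*y^2 - 8*x - 7*y - 11 is:
H = [[-6, -4], [-4, -8]]
Trace = -6 - 8 = -14
Determinant = -6*-8 - (-4)^2 = 32
Discriminant = (-14)^2 - 4*32 = 68.0
Eigenvalues: lambda_1 = -11.1231, lambda_2 = -2.8769
The function is concave.

1


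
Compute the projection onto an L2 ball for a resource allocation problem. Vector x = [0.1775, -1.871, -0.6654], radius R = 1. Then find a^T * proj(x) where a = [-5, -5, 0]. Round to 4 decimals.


Step 1: Compute ||x|| (intermediates to 6 decimals).
||x|| = sqrt(0.1775^2 + (-1.871)^2 + (-0.6654)^2) = 1.993716
Step 2: Project.
Since ||x|| > R, scale = R/||x|| = 1/1.993716 = 0.501576, proj(x) = scale * x
proj(x) = [0.08903, -0.938449, -0.333749]
Step 3: Dot product.
a^T * proj(x) = -5*0.08903 - 5*(-0.938449) + 0*(-0.333749) = 4.2471


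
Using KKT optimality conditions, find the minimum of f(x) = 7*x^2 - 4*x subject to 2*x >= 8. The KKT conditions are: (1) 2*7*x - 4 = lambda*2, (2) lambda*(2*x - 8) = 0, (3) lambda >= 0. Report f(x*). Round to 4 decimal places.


Step 1: Try lambda = 0 (constraint inactive).
x_unc = 4/(2*7) = 0.2857
Check: 2*0.2857 = 0.5714 < 8 -- violated!
Step 2: Constraint must be active: 2*x = 8
x* = 8/2 = 4.0
lambda = (2*7*4.0 - 4)/2 = 26.0
Step 3: Compute optimal value.
f(x*) = 7*4.0^2 - 4*4.0 = 96.0


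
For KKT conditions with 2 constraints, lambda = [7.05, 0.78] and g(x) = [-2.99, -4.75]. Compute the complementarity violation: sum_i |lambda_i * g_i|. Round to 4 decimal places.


KKT complementary slackness check:
lambda_1 * g_1 = 7.05 * -2.99 = -21.0795
lambda_2 * g_2 = 0.78 * -4.75 = -3.705
Total violation = 21.0795 + 3.705 = 24.7845


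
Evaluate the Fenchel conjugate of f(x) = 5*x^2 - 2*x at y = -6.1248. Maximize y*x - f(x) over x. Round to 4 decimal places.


f*(y) = sup_x {y*x - a*x^2 - b*x} = sup_x {(y-b)*x - a*x^2}
FOC: (y - b) - 2a*x = 0 => x* = (y - b)/(2a)
x* = (-6.1248 + 2)/(2*5) = -0.4125
f*(-6.1248) = (y-b)^2/(4a) = (-6.1248 + 2)^2/(4*5)
= 17.014/20 = 0.8507


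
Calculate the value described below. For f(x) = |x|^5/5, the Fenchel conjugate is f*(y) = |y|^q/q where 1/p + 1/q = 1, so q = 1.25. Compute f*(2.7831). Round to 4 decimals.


The conjugate exponent q satisfies 1/p + 1/q = 1.
p = 5, so q = 5/(5 - 1) = 1.25
|y|^q = 2.7831^1.25 = 3.5947
f*(2.7831) = 3.5947 / 1.25 = 2.8757


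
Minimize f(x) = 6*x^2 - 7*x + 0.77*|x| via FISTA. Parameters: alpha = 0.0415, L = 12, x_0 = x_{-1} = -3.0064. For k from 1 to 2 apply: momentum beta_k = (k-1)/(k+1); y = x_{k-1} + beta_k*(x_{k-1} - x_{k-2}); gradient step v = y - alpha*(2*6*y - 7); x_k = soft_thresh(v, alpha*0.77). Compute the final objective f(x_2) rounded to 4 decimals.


FISTA on f(x) = 6*x^2 - 7*x + 0.77*|x|
L = 12, alpha = 0.0415
Iteration 1: beta = 0.0, y = -3.0064 + 0.0*(-3.0064 + 3.0064) = -3.0064
  grad(y) = -43.0768, v = y - alpha*grad = -1.2187
  prox(v) = soft_thresh(-1.2187, 0.032) = -1.1868
Iteration 2: beta = 0.3333, y = -1.1868 + 0.3333*(-1.1868 + 3.0064) = -0.5802
  grad(y) = -13.9625, v = y - alpha*grad = -0.0008
  prox(v) = soft_thresh(-0.0008, 0.032) = 0.0
f(x_2) = 6*0.0^2 - 7*0.0 + 0.77*|0.0| = 0.0


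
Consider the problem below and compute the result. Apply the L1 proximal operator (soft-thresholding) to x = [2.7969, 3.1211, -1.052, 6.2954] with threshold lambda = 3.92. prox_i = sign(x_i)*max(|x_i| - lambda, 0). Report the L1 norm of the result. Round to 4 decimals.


Soft-thresholding with lambda = 3.92:
prox(2.7969) = sign(2.7969)*max(|2.7969| - 3.92, 0) = 0.0
prox(3.1211) = sign(3.1211)*max(|3.1211| - 3.92, 0) = 0.0
prox(-1.052) = sign(-1.052)*max(|-1.052| - 3.92, 0) = 0.0
prox(6.2954) = sign(6.2954)*max(|6.2954| - 3.92, 0) = 2.3754
prox(x) = [0.0, 0.0, 0.0, 2.3754]
||prox(x)||_1 = 0.0 + 0.0 + 0.0 + 2.3754 = 2.3754


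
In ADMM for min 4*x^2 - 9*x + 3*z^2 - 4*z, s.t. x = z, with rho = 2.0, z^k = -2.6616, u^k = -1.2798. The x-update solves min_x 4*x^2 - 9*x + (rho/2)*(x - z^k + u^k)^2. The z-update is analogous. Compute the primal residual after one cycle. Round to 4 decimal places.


ADMM iteration with rho = 2.0, z^k = -2.6616, u^k = -1.2798
Step 1: x-update.
Minimize 4*x^2 - 9*x + (2.0/2)*(x + 2.6616 - 1.2798)^2
FOC: (2*4 + 2.0)*x = 9 + 2.0*(-2.6616 + 1.2798)
x^{k+1} = 0.6236
Step 2: z-update.
Minimize 3*z^2 - 4*z + (2.0/2)*(0.6236 - z - 1.2798)^2
FOC: (2*3 + 2.0)*z = 4 + 2.0*(0.6236 - 1.2798)
z^{k+1} = 0.336
Step 3: u-update.
u^{k+1} = -1.2798 + 0.6236 - 0.336 = -0.9921
Step 4: Primal residual = |0.6236 - 0.336| = 0.2877


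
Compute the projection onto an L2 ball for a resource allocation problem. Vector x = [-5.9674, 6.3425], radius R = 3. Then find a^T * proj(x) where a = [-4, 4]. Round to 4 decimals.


Step 1: Compute ||x|| (intermediates to 6 decimals).
||x|| = sqrt((-5.9674)^2 + 6.3425^2) = 8.708454
Step 2: Project.
Since ||x|| > R, scale = R/||x|| = 3/8.708454 = 0.344493, proj(x) = scale * x
proj(x) = [-2.055728, 2.184947]
Step 3: Dot product.
a^T * proj(x) = -4*(-2.055728) + 4*2.184947 = 16.9627


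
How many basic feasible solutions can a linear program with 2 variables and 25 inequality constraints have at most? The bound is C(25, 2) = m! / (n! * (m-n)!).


Each vertex corresponds to some choice of n active constraints out of m, so the number of vertices is at most C(m, n) = m! / (n!(m-n)!).
m = 25, n = 2
Numerator: 25 * 24
Denominator: 2! = 2
C(25, 2) = 300


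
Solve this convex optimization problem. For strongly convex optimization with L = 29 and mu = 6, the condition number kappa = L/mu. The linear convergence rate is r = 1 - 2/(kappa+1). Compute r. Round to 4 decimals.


Step 1: Compute the condition number.
kappa = L/mu = 29/6 = 4.8333
Step 2: Compute the convergence rate.
r = 1 - 2/(kappa + 1) = 1 - 2*mu/(L + mu) = (L - mu)/(L + mu) = 23/35 = 0.6571


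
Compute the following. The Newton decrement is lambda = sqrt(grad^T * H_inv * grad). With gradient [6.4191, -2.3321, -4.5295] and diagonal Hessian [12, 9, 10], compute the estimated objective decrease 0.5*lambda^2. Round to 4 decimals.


Step 1: H is diagonal, so H^(-1) * g = [0.5349, -0.2591, -0.453].
Step 2: g^T H^(-1) g = sum_i g_i^2 / H_ii
  = (6.4191)^2/12 + (-2.3321)^2/9 + (-4.5295)^2/10
  = 3.4337 + 0.6043 + 2.0516 = 6.0897
Step 3: Objective decrease = 0.5 * g^T H^(-1) g = 3.0448


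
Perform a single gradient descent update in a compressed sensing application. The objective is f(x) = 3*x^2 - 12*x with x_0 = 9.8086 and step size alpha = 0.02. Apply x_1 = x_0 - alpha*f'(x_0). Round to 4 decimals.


We compute the gradient at x_0 and apply the update.
f'(x) = 6*x - 12
f'(9.8086) = 6*9.8086 - 12 = 46.8516
x_1 = 9.8086 - 0.02*46.8516 = 8.8716


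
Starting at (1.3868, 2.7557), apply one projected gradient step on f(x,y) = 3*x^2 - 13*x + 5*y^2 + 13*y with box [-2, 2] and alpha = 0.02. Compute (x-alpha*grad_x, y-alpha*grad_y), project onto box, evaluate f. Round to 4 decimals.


Step 1: Compute gradient at (1.3868, 2.7557).
grad_x = 2*3*1.3868 - 13 = -4.6792
grad_y = 2*5*2.7557 + 13 = 40.557
Step 2: Gradient step.
x_raw = 1.3868 - 0.02*-4.6792 = 1.4804
y_raw = 2.7557 - 0.02*40.557 = 1.9446
Step 3: Project onto [-2, 2].
x_proj = clip(1.4804) = 1.4804
y_proj = clip(1.9446) = 1.9446
Step 4: Evaluate f.
f(1.4804, 1.9446) = 31.5155


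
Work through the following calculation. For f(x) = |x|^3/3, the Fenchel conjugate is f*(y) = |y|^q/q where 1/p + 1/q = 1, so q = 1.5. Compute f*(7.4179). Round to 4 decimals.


The conjugate exponent q satisfies 1/p + 1/q = 1.
p = 3, so q = 3/(3 - 1) = 1.5
|y|^q = 7.4179^1.5 = 20.2033
f*(7.4179) = 20.2033 / 1.5 = 13.4688


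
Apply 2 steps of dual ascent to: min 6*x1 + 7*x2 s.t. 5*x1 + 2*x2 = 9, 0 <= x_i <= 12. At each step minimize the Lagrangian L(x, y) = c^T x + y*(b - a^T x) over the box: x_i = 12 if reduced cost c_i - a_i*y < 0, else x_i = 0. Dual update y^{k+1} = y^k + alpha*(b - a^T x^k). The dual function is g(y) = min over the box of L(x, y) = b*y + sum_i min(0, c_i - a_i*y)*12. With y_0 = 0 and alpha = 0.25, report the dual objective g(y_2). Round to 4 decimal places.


Dual ascent for LP: min 6*x1 + 7*x2, 5*x1 + 2*x2 = 9, 0 <= x_i <= 12
Step 1: y^k = 0.0, reduced costs: (6.0, 7.0)
  x^k = (0.0, 0.0), subgradient = b - a^T x = 9.0
  y^{k+1} = 0.0 + 0.25*9.0 = 2.25
Step 2: y^k = 2.25, reduced costs: (-5.25, 2.5)
  x^k = (12.0, 0.0), subgradient = b - a^T x = -51.0
  y^{k+1} = 2.25 + 0.25*-51.0 = -10.5
Dual objective at y_2 = -10.5: reduced costs (58.5, 28.0), box minimizer x = (0.0, 0.0)
g(y_2) = b*y + (c1 - a1*y)*x1 + (c2 - a2*y)*x2 = 9*(-10.5) + 58.5*0.0 + 28.0*0.0 = -94.5 + 0.0 + 0.0 = -94.5


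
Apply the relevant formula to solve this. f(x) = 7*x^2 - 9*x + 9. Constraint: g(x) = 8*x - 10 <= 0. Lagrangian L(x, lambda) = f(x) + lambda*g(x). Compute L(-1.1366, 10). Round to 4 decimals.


Step 1: Evaluate f(x).
f(-1.1366) = 7*(-1.1366)^2 - 9*(-1.1366) + 9 = 28.2724
Step 2: Evaluate g(x).
g(-1.1366) = 8*-1.1366 - 10 = -19.0928
Step 3: Compute Lagrangian.
L = 28.2724 + 10*-19.0928 = -162.6556


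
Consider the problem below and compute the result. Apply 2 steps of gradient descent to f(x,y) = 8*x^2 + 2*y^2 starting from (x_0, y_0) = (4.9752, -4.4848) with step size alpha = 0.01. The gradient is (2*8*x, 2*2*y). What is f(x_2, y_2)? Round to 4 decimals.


Gradient descent on f(x,y) = 8*x^2 + 2*y^2.
Starting point: (4.9752, -4.4848), alpha = 0.01
Step 1: grad_x = 2*8*4.9752 = 79.6032, grad_y = 2*2*-4.4848 = -17.9392
  x_1 = 4.9752 - 0.01*79.6032 = 4.1792
  y_1 = -4.4848 - 0.01*-17.9392 = -4.3054
Step 2: grad_x = 2*8*4.1792 = 66.8667, grad_y = 2*2*-4.3054 = -17.2216
  x_2 = 4.1792 - 0.01*66.8667 = 3.5105
  y_2 = -4.3054 - 0.01*-17.2216 = -4.1332
f(3.5105, -4.1332) = 8*3.5105^2 + 2*(-4.1332)^2 = 132.7555


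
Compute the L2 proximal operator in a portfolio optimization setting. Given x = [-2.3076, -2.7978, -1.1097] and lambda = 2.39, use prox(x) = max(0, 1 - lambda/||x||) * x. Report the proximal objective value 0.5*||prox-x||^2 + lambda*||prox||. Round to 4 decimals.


Step 1: Compute ||x||.
||x|| = 3.7926
Step 2: Compute scaling factor.
scale = max(0, 1 - 2.39/3.7926) = 0.3698
Step 3: prox(x) = [-0.8534, -1.0347, -0.4104]
||prox(x)|| = 1.4026
Step 4: Proximal objective.
0.5*||prox-x||^2 = 2.8561
lambda*||prox|| = 3.3522
Total = 6.2084


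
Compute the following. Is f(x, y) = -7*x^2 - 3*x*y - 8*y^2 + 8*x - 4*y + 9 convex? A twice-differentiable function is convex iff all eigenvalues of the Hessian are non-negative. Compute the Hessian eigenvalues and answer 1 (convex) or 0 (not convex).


The Hessian of f(x,y) = -7*x^2 - 3*x*y - 8*y^2 + 8*x - 4*y + 9 is:
H = [[-14, -3], [-3, -16]]
Trace = -14 - 16 = -30
Determinant = -14*-16 - (-3)^2 = 215
Discriminant = (-30)^2 - 4*215 = 40.0
Eigenvalues: lambda_1 = -18.1623, lambda_2 = -11.8377
The function is not convex.

0


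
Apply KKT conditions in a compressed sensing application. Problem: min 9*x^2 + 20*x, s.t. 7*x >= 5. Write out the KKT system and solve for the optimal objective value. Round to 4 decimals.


Step 1: Try lambda = 0 (constraint inactive).
x_unc = -20/(2*9) = -1.1111
Check: 7*-1.1111 = -7.7777 < 5 -- violated!
Step 2: Constraint must be active: 7*x = 5
x* = 5/7 = 0.7143 (rounded; the exact value 5/7 is used below)
lambda = (2*9*(5/7) + 20)/7 = 4.6939
Step 3: Compute optimal value.
f(x*) = 9*(5/7)^2 + 20*(5/7) = 18.8776


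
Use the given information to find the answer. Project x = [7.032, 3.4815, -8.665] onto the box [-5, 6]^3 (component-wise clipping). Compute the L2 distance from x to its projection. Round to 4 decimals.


Project each component onto [-5, 6].
clip(7.032) = 6.0, clip(3.4815) = 3.4815, clip(-8.665) = -5.0
Projection = [6.0, 3.4815, -5.0]
Squared diffs: [1.065, 0.0, 13.4322]
Distance = sqrt(14.4972) = 3.8075


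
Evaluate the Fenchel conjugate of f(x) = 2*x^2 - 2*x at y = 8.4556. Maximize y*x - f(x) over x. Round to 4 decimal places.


f*(y) = sup_x {y*x - a*x^2 - b*x} = sup_x {(y-b)*x - a*x^2}
FOC: (y - b) - 2a*x = 0 => x* = (y - b)/(2a)
x* = (8.4556 + 2)/(2*2) = 2.6139
f*(8.4556) = (y-b)^2/(4a) = (8.4556 + 2)^2/(4*2)
= 109.3196/8 = 13.6649


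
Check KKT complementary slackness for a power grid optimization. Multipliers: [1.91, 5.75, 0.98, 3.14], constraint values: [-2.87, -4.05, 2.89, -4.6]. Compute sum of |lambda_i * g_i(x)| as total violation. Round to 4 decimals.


KKT complementary slackness check:
lambda_1 * g_1 = 1.91 * -2.87 = -5.4817
lambda_2 * g_2 = 5.75 * -4.05 = -23.2875
lambda_3 * g_3 = 0.98 * 2.89 = 2.8322
lambda_4 * g_4 = 3.14 * -4.6 = -14.444
Total violation = 5.4817 + 23.2875 + 2.8322 + 14.444 = 46.0454


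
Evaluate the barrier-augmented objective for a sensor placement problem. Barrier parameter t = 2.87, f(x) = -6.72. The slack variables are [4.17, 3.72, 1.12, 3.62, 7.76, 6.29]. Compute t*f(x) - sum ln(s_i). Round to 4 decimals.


Step 1: Compute log-barrier.
ln values: [1.4279, 1.3137, 0.1133, 1.2865, 2.049, 1.839]
phi = -(1.4279 + 1.3137 + 0.1133 + 1.2865 + 2.049 + 1.839) = -8.0294
Step 2: Compute augmented objective.
t*f(x) = 2.87*-6.72 = -19.2864
Total = -19.2864 - 8.0294 = -27.3158


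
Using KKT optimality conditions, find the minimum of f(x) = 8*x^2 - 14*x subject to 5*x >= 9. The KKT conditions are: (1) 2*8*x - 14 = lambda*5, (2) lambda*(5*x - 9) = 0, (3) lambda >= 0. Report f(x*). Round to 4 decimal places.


Step 1: Try lambda = 0 (constraint inactive).
x_unc = 14/(2*8) = 0.875
Check: 5*0.875 = 4.375 < 9 -- violated!
Step 2: Constraint must be active: 5*x = 9
x* = 9/5 = 1.8
lambda = (2*8*1.8 - 14)/5 = 2.96
Step 3: Compute optimal value.
f(x*) = 8*1.8^2 - 14*1.8 = 0.72


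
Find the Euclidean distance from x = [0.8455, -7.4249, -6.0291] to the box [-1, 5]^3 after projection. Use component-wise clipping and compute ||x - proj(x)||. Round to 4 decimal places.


Project each component onto [-1, 5].
clip(0.8455) = 0.8455, clip(-7.4249) = -1.0, clip(-6.0291) = -1.0
Projection = [0.8455, -1.0, -1.0]
Squared diffs: [0.0, 41.2793, 25.2918]
Distance = sqrt(66.5711) = 8.1591


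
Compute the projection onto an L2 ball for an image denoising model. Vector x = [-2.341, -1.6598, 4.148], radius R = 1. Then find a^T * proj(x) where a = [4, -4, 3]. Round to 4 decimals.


Step 1: Compute ||x|| (intermediates to 6 decimals).
||x|| = sqrt((-2.341)^2 + (-1.6598)^2 + 4.148^2) = 5.043919
Step 2: Project.
Since ||x|| > R, scale = R/||x|| = 1/5.043919 = 0.198259, proj(x) = scale * x
proj(x) = [-0.464124, -0.32907, 0.822378]
Step 3: Dot product.
a^T * proj(x) = 4*(-0.464124) - 4*(-0.32907) + 3*0.822378 = 1.9269


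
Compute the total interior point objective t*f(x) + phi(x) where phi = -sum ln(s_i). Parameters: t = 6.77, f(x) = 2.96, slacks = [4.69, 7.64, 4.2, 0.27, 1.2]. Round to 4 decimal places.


Step 1: Compute log-barrier.
ln values: [1.5454, 2.0334, 1.4351, -1.3093, 0.1823]
phi = -(1.5454 + 2.0334 + 1.4351 - 1.3093 + 0.1823) = -3.8869
Step 2: Compute augmented objective.
t*f(x) = 6.77*2.96 = 20.0392
Total = 20.0392 - 3.8869 = 16.1523


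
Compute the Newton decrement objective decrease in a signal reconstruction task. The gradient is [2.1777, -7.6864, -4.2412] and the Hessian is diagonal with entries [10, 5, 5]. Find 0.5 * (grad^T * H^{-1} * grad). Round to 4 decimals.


Step 1: H is diagonal, so H^(-1) * g = [0.2178, -1.5373, -0.8482].
Step 2: g^T H^(-1) g = sum_i g_i^2 / H_ii
  = (2.1777)^2/10 + (-7.6864)^2/5 + (-4.2412)^2/5
  = 0.4742 + 11.8161 + 3.5976 = 15.8879
Step 3: Objective decrease = 0.5 * g^T H^(-1) g = 7.944


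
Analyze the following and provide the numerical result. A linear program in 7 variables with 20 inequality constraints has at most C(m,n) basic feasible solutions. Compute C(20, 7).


Each vertex corresponds to some choice of n active constraints out of m, so the number of vertices is at most C(m, n) = m! / (n!(m-n)!).
m = 20, n = 7
Numerator: 20 * 19 * 18 * 17 * 16 * 15 * 14
Denominator: 7! = 5040
C(20, 7) = 77520


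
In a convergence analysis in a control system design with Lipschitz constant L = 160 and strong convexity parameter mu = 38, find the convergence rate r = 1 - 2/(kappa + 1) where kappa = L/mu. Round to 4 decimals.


Step 1: Compute the condition number.
kappa = L/mu = 160/38 = 4.2105
Step 2: Compute the convergence rate.
r = 1 - 2/(kappa + 1) = 1 - 2*mu/(L + mu) = (L - mu)/(L + mu) = 122/198 = 0.6162


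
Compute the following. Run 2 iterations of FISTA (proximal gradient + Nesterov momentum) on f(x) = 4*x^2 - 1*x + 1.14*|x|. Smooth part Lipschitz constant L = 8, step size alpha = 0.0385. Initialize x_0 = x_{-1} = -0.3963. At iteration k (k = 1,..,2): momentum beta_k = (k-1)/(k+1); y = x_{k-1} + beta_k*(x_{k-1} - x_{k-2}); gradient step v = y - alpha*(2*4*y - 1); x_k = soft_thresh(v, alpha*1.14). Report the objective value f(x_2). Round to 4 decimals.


FISTA on f(x) = 4*x^2 - 1*x + 1.14*|x|
L = 8, alpha = 0.0385
Iteration 1: beta = 0.0, y = -0.3963 + 0.0*(-0.3963 + 0.3963) = -0.3963
  grad(y) = -4.1704, v = y - alpha*grad = -0.2357
  prox(v) = soft_thresh(-0.2357, 0.0439) = -0.1918
Iteration 2: beta = 0.3333, y = -0.1918 + 0.3333*(-0.1918 + 0.3963) = -0.1237
  grad(y) = -1.9896, v = y - alpha*grad = -0.0471
  prox(v) = soft_thresh(-0.0471, 0.0439) = -0.0032
f(x_2) = 4*(-0.0032)^2 - 1*(-0.0032) + 1.14*|-0.0032| = 0.0069


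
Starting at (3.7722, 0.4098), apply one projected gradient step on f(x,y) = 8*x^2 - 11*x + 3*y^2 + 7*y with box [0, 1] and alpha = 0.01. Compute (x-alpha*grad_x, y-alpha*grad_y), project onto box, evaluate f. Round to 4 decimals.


Step 1: Compute gradient at (3.7722, 0.4098).
grad_x = 2*8*3.7722 - 11 = 49.3552
grad_y = 2*3*0.4098 + 7 = 9.4588
Step 2: Gradient step.
x_raw = 3.7722 - 0.01*49.3552 = 3.2786
y_raw = 0.4098 - 0.01*9.4588 = 0.3152
Step 3: Project onto [0, 1].
x_proj = clip(3.2786) = 1.0
y_proj = clip(0.3152) = 0.3152
Step 4: Evaluate f.
f(1.0, 0.3152) = -0.4954


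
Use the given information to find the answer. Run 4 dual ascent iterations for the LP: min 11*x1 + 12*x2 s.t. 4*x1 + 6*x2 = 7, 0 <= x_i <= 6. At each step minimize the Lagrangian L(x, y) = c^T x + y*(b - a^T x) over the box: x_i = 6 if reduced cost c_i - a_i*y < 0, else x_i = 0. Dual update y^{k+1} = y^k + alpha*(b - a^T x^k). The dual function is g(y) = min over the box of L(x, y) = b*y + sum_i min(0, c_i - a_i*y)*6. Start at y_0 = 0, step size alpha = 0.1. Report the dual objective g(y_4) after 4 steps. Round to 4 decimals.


Dual ascent for LP: min 11*x1 + 12*x2, 4*x1 + 6*x2 = 7, 0 <= x_i <= 6
Step 1: y^k = 0.0, reduced costs: (11.0, 12.0)
  x^k = (0.0, 0.0), subgradient = b - a^T x = 7.0
  y^{k+1} = 0.0 + 0.1*7.0 = 0.7
Step 2: y^k = 0.7, reduced costs: (8.2, 7.8)
  x^k = (0.0, 0.0), subgradient = b - a^T x = 7.0
  y^{k+1} = 0.7 + 0.1*7.0 = 1.4
Step 3: y^k = 1.4, reduced costs: (5.4, 3.6)
  x^k = (0.0, 0.0), subgradient = b - a^T x = 7.0
  y^{k+1} = 1.4 + 0.1*7.0 = 2.1
Step 4: y^k = 2.1, reduced costs: (2.6, -0.6)
  x^k = (0.0, 6.0), subgradient = b - a^T x = -29.0
  y^{k+1} = 2.1 + 0.1*-29.0 = -0.8
Dual objective at y_4 = -0.8: reduced costs (14.2, 16.8), box minimizer x = (0.0, 0.0)
g(y_4) = b*y + (c1 - a1*y)*x1 + (c2 - a2*y)*x2 = 7*(-0.8) + 14.2*0.0 + 16.8*0.0 = -5.6 + 0.0 + 0.0 = -5.6
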